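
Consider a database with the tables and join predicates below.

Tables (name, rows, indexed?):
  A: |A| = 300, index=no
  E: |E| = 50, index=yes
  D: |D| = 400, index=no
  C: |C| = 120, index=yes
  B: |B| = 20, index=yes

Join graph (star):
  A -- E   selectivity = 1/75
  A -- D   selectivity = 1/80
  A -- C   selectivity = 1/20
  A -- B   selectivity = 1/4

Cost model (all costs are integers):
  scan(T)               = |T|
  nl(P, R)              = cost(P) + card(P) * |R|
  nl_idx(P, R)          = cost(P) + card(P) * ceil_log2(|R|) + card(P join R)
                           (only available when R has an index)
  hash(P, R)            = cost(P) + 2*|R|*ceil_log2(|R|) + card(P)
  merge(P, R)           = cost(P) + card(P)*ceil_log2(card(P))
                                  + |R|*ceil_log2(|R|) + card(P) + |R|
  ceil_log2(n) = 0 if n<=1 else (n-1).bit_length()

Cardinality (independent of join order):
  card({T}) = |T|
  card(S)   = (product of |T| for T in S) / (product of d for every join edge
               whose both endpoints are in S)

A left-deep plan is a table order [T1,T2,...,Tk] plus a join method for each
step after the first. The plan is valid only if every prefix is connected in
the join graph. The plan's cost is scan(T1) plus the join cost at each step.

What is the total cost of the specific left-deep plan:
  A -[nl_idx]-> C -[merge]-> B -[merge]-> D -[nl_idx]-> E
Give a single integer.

step 1: scan A: cost=300, card=300
step 2: join C via nl_idx
    card(P join C) = 300*120/(20) = 1800
    cost = 300 + 300*7 + 1800 = 4200
step 3: join B via merge
    card(P join B) = 1800*20/(4) = 9000
    cost = 4200 + 1800*11 + 20*5 + 1800 + 20 = 25920
step 4: join D via merge
    card(P join D) = 9000*400/(80) = 45000
    cost = 25920 + 9000*14 + 400*9 + 9000 + 400 = 164920
step 5: join E via nl_idx
    card(P join E) = 45000*50/(75) = 30000
    cost = 164920 + 45000*6 + 30000 = 464920

464920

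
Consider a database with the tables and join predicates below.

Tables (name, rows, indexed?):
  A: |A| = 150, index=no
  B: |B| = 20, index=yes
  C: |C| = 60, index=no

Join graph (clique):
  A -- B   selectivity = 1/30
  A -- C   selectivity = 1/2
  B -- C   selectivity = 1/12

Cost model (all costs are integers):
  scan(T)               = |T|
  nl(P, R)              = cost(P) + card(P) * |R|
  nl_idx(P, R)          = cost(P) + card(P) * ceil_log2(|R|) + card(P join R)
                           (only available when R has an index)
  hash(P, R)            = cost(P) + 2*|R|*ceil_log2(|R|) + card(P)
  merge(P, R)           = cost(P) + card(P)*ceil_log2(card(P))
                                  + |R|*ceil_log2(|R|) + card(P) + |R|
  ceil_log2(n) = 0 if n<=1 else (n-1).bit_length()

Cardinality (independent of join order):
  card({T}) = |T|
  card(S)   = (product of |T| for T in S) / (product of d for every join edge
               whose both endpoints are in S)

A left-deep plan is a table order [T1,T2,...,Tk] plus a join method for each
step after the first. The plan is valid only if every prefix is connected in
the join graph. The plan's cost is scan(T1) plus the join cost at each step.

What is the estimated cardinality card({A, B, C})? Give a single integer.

250

Tables in S: A(150), B(20), C(60)
Edges inside S: A-B(d=30), A-C(d=2), B-C(d=12)
numerator = 150 * 20 * 60 = 180000
denominator = 30 * 2 * 12 = 720
card(S) = 180000 / 720 = 250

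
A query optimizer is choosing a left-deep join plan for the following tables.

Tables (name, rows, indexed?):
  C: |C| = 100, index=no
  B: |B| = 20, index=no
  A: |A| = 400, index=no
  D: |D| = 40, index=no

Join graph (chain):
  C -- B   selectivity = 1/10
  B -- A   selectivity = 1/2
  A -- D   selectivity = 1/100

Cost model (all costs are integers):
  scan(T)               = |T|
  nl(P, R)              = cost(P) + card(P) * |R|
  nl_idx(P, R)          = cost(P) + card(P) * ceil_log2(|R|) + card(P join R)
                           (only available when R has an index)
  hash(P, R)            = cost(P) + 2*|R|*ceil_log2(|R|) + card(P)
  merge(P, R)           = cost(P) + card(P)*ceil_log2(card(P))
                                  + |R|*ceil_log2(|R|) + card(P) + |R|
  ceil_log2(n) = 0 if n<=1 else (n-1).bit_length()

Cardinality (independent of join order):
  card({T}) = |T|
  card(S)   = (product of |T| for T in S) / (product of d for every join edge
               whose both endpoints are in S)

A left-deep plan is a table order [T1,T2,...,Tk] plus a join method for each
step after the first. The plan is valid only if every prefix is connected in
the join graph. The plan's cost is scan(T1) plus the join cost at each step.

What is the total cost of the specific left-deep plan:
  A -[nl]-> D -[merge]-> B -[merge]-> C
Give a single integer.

37960

step 1: scan A: cost=400, card=400
step 2: join D via nl
    card(P join D) = 400*40/(100) = 160
    cost = 400 + 400*40 = 16400
step 3: join B via merge
    card(P join B) = 160*20/(2) = 1600
    cost = 16400 + 160*8 + 20*5 + 160 + 20 = 17960
step 4: join C via merge
    card(P join C) = 1600*100/(10) = 16000
    cost = 17960 + 1600*11 + 100*7 + 1600 + 100 = 37960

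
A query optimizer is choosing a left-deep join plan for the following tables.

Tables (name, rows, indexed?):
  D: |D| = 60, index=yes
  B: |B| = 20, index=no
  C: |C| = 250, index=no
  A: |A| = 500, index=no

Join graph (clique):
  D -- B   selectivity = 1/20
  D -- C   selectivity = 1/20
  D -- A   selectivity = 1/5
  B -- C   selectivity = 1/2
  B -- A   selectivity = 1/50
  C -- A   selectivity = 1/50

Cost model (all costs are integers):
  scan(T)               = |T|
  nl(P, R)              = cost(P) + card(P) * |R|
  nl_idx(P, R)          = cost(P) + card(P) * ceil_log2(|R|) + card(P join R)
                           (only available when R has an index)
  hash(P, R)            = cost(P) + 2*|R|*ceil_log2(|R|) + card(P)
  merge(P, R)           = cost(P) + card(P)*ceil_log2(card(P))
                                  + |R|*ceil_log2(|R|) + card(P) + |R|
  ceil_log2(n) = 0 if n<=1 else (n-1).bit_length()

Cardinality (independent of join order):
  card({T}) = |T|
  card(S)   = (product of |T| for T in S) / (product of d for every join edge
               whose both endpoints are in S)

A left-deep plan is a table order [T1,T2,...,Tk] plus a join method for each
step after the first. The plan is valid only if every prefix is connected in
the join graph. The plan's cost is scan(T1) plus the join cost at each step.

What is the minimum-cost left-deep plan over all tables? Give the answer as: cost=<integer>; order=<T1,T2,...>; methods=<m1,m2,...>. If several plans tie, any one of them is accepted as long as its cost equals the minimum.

cost=5330; order=A,B,D,C; methods=hash,hash,merge

Selinger DP (subsets sized 1..n):
  {D}: scan cost=60, card=60
  {B}: scan cost=20, card=20
  {C}: scan cost=250, card=250
  {A}: scan cost=500, card=500
  {BD}: card=60; try (D,nl_idx)→200, (B,hash)→320, (D,merge)→560, (B,merge)→600, (D,hash)→760, (D,nl)→1220 …(+1); best=200 via (D,nl_idx)
  {CD}: card=750; try (D,hash)→1220, (D,nl_idx)→2500, (C,merge)→2730, (D,merge)→2920, (C,hash)→4120, (C,nl)→15060 …(+1); best=1220 via (D,hash)
  {AD}: card=6000; try (D,hash)→1720, (A,merge)→5480, (D,merge)→5920, (A,hash)→9120, (D,nl_idx)→9500, (A,nl)→30060 …(+1); best=1720 via (D,hash)
  {BC}: card=2500; try (B,hash)→700, (C,merge)→2390, (B,merge)→2620, (C,hash)→4040, (C,nl)→5020, (B,nl)→5250; best=700 via (B,hash)
  {AB}: card=200; try (B,hash)→1200, (A,merge)→5140, (B,merge)→5620, (A,hash)→9040, (A,nl)→10020, (B,nl)→10500; best=1200 via (B,hash)
  {AC}: card=2500; try (C,hash)→5000, (A,merge)→7500, (C,merge)→7750, (A,hash)→9500, (A,nl)→125250, (C,nl)→125500; best=5000 via (C,hash)
  {BCD}: card=375; try (B,hash)→2170, (C,merge)→2870, (D,hash)→3920, (C,hash)→4260, (B,merge)→9590, (C,nl)→15200 …(+4); best=2170 via (B,hash)
  {ABD}: card=120; try (D,hash)→2120, (D,nl_idx)→2520, (D,merge)→3420, (A,merge)→5620, (B,hash)→7920, (A,hash)→9260 …(+4); best=2120 via (D,hash)
  {ACD}: card=1500; try (D,hash)→8220, (A,hash)→10970, (C,hash)→11720, (A,merge)→14470, (D,nl_idx)→21500, (D,merge)→37920 …(+4); best=8220 via (D,hash)
  {ABC}: card=500; try (C,merge)→5250, (C,hash)→5400, (B,hash)→7700, (A,hash)→12200, (B,merge)→37620, (A,merge)→38200 …(+3); best=5250 via (C,merge)
  {ABCD}: card=15; try (C,merge)→5330, (C,hash)→6240, (D,hash)→6470, (D,nl_idx)→8265, (B,hash)→9920, (D,merge)→10670 …(+7); best=5330 via (C,merge)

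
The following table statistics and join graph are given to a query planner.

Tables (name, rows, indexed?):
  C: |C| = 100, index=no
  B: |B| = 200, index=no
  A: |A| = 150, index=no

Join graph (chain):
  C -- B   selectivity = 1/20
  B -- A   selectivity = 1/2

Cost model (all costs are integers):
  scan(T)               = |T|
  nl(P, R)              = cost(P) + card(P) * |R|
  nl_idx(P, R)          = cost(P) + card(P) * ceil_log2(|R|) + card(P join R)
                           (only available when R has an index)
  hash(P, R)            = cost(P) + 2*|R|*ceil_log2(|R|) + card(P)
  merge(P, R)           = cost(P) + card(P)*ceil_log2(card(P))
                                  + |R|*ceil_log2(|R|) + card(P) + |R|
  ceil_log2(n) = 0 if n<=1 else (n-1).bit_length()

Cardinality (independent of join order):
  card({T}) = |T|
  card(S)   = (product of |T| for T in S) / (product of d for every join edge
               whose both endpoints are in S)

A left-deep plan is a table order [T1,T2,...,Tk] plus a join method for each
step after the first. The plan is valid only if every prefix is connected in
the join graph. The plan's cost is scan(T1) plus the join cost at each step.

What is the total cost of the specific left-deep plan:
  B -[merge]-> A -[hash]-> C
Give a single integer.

19750

step 1: scan B: cost=200, card=200
step 2: join A via merge
    card(P join A) = 200*150/(2) = 15000
    cost = 200 + 200*8 + 150*8 + 200 + 150 = 3350
step 3: join C via hash
    card(P join C) = 15000*100/(20) = 75000
    cost = 3350 + 2*100*7 + 15000 = 19750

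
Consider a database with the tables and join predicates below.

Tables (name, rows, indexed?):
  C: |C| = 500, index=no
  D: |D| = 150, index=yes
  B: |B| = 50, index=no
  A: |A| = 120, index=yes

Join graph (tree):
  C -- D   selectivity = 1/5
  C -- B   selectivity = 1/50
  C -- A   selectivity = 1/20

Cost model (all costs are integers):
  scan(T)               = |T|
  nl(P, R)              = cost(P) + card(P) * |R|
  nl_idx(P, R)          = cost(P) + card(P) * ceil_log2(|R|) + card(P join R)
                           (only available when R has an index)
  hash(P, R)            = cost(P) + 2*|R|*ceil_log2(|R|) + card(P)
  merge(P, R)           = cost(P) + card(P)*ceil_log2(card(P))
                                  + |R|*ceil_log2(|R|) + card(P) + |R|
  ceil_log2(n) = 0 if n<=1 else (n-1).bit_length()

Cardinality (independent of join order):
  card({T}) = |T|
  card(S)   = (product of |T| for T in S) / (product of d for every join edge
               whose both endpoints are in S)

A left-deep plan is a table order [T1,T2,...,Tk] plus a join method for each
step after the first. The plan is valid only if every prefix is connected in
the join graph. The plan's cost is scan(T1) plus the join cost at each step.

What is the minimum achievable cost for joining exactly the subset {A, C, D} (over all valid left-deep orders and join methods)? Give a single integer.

8080

Selinger DP over subsets of {A,C,D}:
  {C}: scan cost=500, card=500
  {D}: scan cost=150, card=150
  {A}: scan cost=120, card=120
  {CD}: card=15000; try (D,hash)→3400, (C,merge)→6500, (D,merge)→6850, (C,hash)→9300, (D,nl_idx)→19500, (C,nl)→75150 …(+1); best=3400 via (D,hash)
  {AC}: card=3000; try (A,hash)→2680, (C,merge)→6080, (A,merge)→6460, (A,nl_idx)→7000, (C,hash)→9240, (C,nl)→60120 …(+1); best=2680 via (A,hash)
  {ACD}: card=90000; try (D,hash)→8080, (A,hash)→20080, (D,merge)→43030, (D,nl_idx)→116680, (A,nl_idx)→198400, (A,merge)→229360 …(+2); best=8080 via (D,hash)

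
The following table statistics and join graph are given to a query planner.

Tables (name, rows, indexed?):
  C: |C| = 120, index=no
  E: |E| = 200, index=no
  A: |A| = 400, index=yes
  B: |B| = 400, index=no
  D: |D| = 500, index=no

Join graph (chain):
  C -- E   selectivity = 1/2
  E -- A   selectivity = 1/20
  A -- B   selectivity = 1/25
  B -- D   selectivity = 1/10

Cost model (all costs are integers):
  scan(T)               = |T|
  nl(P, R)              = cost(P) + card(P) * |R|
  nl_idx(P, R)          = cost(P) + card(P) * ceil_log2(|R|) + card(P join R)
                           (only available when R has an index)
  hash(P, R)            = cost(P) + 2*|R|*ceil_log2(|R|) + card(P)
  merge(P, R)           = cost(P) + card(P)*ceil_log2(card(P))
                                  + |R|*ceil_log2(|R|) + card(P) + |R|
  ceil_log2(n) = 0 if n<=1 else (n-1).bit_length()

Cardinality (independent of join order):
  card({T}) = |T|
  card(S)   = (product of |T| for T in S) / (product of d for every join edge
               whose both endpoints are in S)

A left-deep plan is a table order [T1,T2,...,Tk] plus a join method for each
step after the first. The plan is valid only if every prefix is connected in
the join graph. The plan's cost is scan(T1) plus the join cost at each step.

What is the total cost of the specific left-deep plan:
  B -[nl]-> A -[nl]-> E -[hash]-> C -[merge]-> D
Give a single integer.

step 1: scan B: cost=400, card=400
step 2: join A via nl
    card(P join A) = 400*400/(25) = 6400
    cost = 400 + 400*400 = 160400
step 3: join E via nl
    card(P join E) = 6400*200/(20) = 64000
    cost = 160400 + 6400*200 = 1440400
step 4: join C via hash
    card(P join C) = 64000*120/(2) = 3840000
    cost = 1440400 + 2*120*7 + 64000 = 1506080
step 5: join D via merge
    card(P join D) = 3840000*500/(10) = 192000000
    cost = 1506080 + 3840000*22 + 500*9 + 3840000 + 500 = 89831080

89831080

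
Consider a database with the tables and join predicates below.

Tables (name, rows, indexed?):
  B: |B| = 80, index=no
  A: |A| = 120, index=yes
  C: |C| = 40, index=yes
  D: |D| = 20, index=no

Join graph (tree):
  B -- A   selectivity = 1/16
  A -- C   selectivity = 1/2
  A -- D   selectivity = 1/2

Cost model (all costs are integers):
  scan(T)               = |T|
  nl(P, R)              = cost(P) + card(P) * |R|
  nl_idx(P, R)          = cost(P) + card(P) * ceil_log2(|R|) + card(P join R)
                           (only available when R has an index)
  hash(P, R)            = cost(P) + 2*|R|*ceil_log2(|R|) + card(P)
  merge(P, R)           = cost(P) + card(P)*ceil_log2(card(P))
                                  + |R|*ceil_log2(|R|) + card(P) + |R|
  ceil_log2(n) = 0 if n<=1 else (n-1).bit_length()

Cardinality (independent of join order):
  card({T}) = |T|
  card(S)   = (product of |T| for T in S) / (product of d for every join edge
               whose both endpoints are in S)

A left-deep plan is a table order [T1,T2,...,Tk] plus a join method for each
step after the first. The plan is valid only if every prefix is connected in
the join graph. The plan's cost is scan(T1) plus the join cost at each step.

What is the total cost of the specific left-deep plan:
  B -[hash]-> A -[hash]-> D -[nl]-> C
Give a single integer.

step 1: scan B: cost=80, card=80
step 2: join A via hash
    card(P join A) = 80*120/(16) = 600
    cost = 80 + 2*120*7 + 80 = 1840
step 3: join D via hash
    card(P join D) = 600*20/(2) = 6000
    cost = 1840 + 2*20*5 + 600 = 2640
step 4: join C via nl
    card(P join C) = 6000*40/(2) = 120000
    cost = 2640 + 6000*40 = 242640

242640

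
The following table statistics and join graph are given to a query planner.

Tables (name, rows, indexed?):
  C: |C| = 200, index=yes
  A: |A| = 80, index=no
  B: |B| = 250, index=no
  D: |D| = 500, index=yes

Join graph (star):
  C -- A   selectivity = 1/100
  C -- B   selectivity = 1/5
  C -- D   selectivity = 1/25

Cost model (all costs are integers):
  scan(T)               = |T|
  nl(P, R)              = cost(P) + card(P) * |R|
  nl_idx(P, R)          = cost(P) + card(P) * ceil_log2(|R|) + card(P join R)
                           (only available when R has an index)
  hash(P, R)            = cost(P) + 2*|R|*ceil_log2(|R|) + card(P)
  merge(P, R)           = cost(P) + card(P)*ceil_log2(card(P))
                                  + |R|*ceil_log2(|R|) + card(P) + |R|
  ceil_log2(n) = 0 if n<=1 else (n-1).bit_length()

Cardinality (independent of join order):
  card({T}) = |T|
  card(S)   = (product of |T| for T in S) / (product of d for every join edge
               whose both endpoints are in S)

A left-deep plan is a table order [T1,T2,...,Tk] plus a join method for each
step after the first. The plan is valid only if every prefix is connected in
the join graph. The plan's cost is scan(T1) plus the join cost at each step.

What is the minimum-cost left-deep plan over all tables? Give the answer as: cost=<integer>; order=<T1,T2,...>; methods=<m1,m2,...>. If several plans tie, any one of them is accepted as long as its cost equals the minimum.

Selinger DP (subsets sized 1..n):
  {C}: scan cost=200, card=200
  {A}: scan cost=80, card=80
  {B}: scan cost=250, card=250
  {D}: scan cost=500, card=500
  {AC}: card=160; try (C,nl_idx)→880, (A,hash)→1520, (C,merge)→2520, (A,merge)→2640, (C,hash)→3360, (C,nl)→16080 …(+1); best=880 via (C,nl_idx)
  {BC}: card=10000; try (C,hash)→3700, (B,merge)→4250, (C,merge)→4300, (B,hash)→4400, (C,nl_idx)→12250, (B,nl)→50200 …(+1); best=3700 via (C,hash)
  {CD}: card=4000; try (C,hash)→4200, (D,nl_idx)→6000, (D,merge)→7000, (C,merge)→7300, (C,nl_idx)→8500, (D,hash)→9400 …(+2); best=4200 via (C,hash)
  {ABC}: card=8000; try (B,merge)→4570, (B,hash)→5040, (A,hash)→14820, (B,nl)→40880, (A,merge)→154340, (A,nl)→803700; best=4570 via (B,merge)
  {ACD}: card=3200; try (D,nl_idx)→5520, (D,merge)→7320, (A,hash)→9320, (D,hash)→10040, (A,merge)→56840, (D,nl)→80880 …(+1); best=5520 via (D,nl_idx)
  {BCD}: card=200000; try (B,hash)→12200, (D,hash)→22700, (B,merge)→58450, (D,merge)→158700, (D,nl_idx)→293700, (B,nl)→1004200 …(+1); best=12200 via (B,hash)
  {ABCD}: card=160000; try (B,hash)→12720, (D,hash)→21570, (B,merge)→49370, (D,merge)→121570, (A,hash)→213320, (D,nl_idx)→236570 …(+4); best=12720 via (B,hash)

cost=12720; order=A,C,D,B; methods=nl_idx,nl_idx,hash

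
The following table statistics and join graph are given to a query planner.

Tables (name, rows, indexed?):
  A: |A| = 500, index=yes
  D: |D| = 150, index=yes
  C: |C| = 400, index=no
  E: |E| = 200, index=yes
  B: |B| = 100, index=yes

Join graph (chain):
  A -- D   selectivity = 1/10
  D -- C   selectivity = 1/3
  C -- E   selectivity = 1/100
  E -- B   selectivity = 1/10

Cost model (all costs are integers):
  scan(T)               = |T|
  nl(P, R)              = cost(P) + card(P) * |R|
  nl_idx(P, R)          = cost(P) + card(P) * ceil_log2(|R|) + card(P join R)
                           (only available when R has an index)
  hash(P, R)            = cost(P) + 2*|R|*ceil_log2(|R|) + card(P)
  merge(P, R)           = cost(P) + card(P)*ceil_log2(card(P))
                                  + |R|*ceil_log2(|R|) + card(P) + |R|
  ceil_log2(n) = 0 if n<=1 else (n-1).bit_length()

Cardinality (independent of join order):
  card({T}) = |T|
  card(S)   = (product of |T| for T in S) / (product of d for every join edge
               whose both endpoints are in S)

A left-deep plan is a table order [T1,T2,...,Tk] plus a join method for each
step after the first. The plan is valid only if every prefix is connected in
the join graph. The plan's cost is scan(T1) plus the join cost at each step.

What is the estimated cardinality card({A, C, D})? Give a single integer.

Tables in S: A(500), C(400), D(150)
Edges inside S: A-D(d=10), D-C(d=3)
numerator = 500 * 400 * 150 = 30000000
denominator = 10 * 3 = 30
card(S) = 30000000 / 30 = 1000000

1000000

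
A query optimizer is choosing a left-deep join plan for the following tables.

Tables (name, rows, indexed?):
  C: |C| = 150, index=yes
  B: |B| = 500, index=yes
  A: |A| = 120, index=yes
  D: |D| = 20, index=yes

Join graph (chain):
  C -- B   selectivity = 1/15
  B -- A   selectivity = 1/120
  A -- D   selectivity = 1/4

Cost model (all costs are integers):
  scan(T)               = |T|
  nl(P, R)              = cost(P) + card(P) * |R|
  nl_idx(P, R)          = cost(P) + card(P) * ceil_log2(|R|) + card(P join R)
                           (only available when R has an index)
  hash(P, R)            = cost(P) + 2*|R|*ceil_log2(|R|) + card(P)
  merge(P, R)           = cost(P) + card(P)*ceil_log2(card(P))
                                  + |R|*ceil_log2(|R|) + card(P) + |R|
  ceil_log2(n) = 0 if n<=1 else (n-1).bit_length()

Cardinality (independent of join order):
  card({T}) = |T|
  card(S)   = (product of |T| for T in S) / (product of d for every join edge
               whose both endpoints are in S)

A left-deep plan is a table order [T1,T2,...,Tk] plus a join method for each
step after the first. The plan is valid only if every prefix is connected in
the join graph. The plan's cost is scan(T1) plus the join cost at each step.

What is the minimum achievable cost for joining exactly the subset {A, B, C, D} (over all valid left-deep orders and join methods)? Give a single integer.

Selinger DP over subsets of {A,B,C,D}:
  {C}: scan cost=150, card=150
  {B}: scan cost=500, card=500
  {A}: scan cost=120, card=120
  {D}: scan cost=20, card=20
  {BC}: card=5000; try (C,hash)→3400, (B,merge)→6500, (B,nl_idx)→6500, (C,merge)→6850, (B,hash)→9300, (C,nl_idx)→9500 …(+2); best=3400 via (C,hash)
  {AB}: card=500; try (B,nl_idx)→1700, (A,hash)→2680, (A,nl_idx)→4500, (B,merge)→6080, (A,merge)→6460, (B,hash)→9240 …(+2); best=1700 via (B,nl_idx)
  {AD}: card=600; try (D,hash)→440, (A,nl_idx)→760, (A,merge)→1100, (D,merge)→1200, (D,nl_idx)→1320, (A,hash)→1720 …(+2); best=440 via (D,hash)
  {ABC}: card=5000; try (C,hash)→4600, (C,merge)→8050, (A,hash)→10080, (C,nl_idx)→10700, (A,nl_idx)→43400, (A,merge)→74360 …(+2); best=4600 via (C,hash)
  {ABD}: card=2500; try (D,hash)→2400, (D,nl_idx)→6700, (D,merge)→6820, (B,nl_idx)→8340, (B,hash)→10040, (D,nl)→11700 …(+2); best=2400 via (D,hash)
  {ABCD}: card=25000; try (C,hash)→7300, (D,hash)→9800, (C,merge)→36250, (C,nl_idx)→47400, (D,nl_idx)→54600, (D,merge)→74720 …(+2); best=7300 via (C,hash)

7300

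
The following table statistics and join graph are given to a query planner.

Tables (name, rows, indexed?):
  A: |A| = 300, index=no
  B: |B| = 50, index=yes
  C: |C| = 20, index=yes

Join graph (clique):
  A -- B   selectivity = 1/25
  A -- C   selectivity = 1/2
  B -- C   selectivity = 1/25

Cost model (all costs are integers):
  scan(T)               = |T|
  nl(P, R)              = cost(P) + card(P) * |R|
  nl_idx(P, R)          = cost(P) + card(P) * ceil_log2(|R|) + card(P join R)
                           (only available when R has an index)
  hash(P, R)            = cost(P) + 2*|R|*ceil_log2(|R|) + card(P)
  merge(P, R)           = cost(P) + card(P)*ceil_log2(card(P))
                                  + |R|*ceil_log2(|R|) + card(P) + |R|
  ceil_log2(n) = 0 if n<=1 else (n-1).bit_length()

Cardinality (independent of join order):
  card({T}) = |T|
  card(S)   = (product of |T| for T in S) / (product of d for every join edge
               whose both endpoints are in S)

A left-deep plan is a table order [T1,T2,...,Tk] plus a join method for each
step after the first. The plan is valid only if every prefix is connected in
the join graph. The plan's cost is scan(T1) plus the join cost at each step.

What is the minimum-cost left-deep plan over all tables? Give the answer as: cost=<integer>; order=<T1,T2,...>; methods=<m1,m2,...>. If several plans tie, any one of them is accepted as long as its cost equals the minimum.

cost=2000; order=A,B,C; methods=hash,hash

Selinger DP (subsets sized 1..n):
  {A}: scan cost=300, card=300
  {B}: scan cost=50, card=50
  {C}: scan cost=20, card=20
  {AB}: card=600; try (B,hash)→1200, (B,nl_idx)→2700, (A,merge)→3400, (B,merge)→3650, (A,hash)→5500, (A,nl)→15050 …(+1); best=1200 via (B,hash)
  {AC}: card=3000; try (C,hash)→800, (A,merge)→3140, (C,merge)→3420, (C,nl_idx)→4800, (A,hash)→5440, (A,nl)→6020 …(+1); best=800 via (C,hash)
  {BC}: card=40; try (B,nl_idx)→180, (C,hash)→300, (C,nl_idx)→340, (B,merge)→490, (C,merge)→520, (B,hash)→640 …(+2); best=180 via (B,nl_idx)
  {ABC}: card=240; try (C,hash)→2000, (A,merge)→3460, (B,hash)→4400, (C,nl_idx)→4440, (A,hash)→5620, (C,merge)→7920 …(+5); best=2000 via (C,hash)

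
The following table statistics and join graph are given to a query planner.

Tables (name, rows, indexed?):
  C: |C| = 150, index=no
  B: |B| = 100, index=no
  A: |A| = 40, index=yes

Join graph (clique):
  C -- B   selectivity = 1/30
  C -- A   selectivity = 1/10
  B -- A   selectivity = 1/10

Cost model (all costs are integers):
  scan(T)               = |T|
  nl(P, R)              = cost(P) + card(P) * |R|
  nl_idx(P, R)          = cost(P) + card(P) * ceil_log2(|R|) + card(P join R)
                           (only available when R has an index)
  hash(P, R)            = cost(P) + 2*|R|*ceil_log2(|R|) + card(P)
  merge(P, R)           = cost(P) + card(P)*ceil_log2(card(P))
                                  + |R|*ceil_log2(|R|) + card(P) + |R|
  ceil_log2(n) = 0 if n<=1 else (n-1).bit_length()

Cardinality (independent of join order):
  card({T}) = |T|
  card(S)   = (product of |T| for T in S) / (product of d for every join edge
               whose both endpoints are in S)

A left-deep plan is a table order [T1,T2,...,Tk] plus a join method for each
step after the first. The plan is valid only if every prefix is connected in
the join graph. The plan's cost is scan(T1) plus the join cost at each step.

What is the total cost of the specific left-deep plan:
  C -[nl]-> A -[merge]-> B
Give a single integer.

13550

step 1: scan C: cost=150, card=150
step 2: join A via nl
    card(P join A) = 150*40/(10) = 600
    cost = 150 + 150*40 = 6150
step 3: join B via merge
    card(P join B) = 600*100/(30*10) = 200
    cost = 6150 + 600*10 + 100*7 + 600 + 100 = 13550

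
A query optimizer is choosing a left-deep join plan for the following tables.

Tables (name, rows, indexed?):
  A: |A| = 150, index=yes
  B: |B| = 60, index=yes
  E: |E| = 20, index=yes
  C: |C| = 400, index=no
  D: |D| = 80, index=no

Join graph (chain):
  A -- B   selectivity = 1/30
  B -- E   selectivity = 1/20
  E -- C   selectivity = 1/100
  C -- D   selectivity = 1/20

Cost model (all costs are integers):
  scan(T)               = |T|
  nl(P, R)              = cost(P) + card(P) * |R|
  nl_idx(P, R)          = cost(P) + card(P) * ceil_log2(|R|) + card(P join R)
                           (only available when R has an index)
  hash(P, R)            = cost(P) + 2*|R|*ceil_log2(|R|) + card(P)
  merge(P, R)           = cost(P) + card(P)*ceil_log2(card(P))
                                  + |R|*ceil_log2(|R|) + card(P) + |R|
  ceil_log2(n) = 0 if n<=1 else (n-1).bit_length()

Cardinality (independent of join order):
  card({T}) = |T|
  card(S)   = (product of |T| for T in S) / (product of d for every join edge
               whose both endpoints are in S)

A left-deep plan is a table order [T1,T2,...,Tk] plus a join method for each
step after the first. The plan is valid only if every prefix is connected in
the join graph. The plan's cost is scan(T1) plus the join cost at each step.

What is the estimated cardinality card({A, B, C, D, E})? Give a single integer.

Tables in S: A(150), B(60), C(400), D(80), E(20)
Edges inside S: A-B(d=30), B-E(d=20), E-C(d=100), C-D(d=20)
numerator = 150 * 60 * 400 * 80 * 20 = 5760000000
denominator = 30 * 20 * 100 * 20 = 1200000
card(S) = 5760000000 / 1200000 = 4800

4800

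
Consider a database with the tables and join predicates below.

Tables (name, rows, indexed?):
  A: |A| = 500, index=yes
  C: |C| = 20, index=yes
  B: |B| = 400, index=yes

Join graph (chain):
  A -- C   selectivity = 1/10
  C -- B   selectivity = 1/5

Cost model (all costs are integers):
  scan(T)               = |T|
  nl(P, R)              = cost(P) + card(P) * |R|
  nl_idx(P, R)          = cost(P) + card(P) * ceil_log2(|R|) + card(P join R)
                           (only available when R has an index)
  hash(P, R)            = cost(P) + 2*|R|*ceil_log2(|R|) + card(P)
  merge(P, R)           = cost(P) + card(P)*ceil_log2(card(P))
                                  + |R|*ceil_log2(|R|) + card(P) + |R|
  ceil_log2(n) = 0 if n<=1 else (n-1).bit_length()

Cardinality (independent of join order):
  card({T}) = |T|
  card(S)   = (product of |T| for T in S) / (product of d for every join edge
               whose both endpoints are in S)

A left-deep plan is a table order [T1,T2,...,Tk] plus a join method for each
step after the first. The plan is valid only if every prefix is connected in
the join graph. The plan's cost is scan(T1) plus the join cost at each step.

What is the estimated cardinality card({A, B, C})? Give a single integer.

80000

Tables in S: A(500), B(400), C(20)
Edges inside S: A-C(d=10), C-B(d=5)
numerator = 500 * 400 * 20 = 4000000
denominator = 10 * 5 = 50
card(S) = 4000000 / 50 = 80000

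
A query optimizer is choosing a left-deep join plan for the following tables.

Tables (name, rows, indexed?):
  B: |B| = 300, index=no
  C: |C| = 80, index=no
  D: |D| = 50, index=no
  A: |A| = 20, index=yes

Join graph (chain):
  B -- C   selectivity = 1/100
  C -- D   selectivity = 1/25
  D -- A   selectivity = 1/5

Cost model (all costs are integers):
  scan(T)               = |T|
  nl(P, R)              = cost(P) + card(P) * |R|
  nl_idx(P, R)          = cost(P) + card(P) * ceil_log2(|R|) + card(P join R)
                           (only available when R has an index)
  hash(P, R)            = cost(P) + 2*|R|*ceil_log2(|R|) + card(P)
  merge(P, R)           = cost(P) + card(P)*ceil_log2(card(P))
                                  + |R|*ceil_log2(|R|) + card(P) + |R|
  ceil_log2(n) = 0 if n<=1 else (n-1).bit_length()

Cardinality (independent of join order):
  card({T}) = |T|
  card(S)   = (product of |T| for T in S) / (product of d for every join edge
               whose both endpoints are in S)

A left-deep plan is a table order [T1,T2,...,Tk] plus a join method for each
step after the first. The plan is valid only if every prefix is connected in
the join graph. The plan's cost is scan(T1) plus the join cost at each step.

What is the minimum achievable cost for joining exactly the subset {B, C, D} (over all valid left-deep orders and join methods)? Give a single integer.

Selinger DP over subsets of {B,C,D}:
  {B}: scan cost=300, card=300
  {C}: scan cost=80, card=80
  {D}: scan cost=50, card=50
  {BC}: card=240; try (C,hash)→1720, (B,merge)→3720, (C,merge)→3940, (B,hash)→5560, (B,nl)→24080, (C,nl)→24300; best=1720 via (C,hash)
  {CD}: card=160; try (D,hash)→760, (C,merge)→1040, (D,merge)→1070, (C,hash)→1220, (C,nl)→4050, (D,nl)→4080; best=760 via (D,hash)
  {BCD}: card=480; try (D,hash)→2560, (D,merge)→4230, (B,merge)→5200, (B,hash)→6320, (D,nl)→13720, (B,nl)→48760; best=2560 via (D,hash)

2560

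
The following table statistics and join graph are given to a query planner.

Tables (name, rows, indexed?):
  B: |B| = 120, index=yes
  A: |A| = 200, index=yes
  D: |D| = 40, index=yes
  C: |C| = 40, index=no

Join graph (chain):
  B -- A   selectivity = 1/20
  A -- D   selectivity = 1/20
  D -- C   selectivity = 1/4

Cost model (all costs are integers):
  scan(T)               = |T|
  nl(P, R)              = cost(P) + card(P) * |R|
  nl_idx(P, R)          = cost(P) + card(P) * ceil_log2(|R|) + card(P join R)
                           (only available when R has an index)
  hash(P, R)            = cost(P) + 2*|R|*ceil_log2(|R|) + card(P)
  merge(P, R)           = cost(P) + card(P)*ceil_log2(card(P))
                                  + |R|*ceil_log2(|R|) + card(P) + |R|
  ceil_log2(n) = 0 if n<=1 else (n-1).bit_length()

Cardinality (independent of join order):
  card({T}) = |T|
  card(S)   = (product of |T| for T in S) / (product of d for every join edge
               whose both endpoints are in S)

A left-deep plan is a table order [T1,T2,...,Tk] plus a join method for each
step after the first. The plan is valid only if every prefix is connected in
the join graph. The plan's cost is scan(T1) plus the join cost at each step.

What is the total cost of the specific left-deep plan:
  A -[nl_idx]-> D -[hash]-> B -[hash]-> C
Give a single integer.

6760

step 1: scan A: cost=200, card=200
step 2: join D via nl_idx
    card(P join D) = 200*40/(20) = 400
    cost = 200 + 200*6 + 400 = 1800
step 3: join B via hash
    card(P join B) = 400*120/(20) = 2400
    cost = 1800 + 2*120*7 + 400 = 3880
step 4: join C via hash
    card(P join C) = 2400*40/(4) = 24000
    cost = 3880 + 2*40*6 + 2400 = 6760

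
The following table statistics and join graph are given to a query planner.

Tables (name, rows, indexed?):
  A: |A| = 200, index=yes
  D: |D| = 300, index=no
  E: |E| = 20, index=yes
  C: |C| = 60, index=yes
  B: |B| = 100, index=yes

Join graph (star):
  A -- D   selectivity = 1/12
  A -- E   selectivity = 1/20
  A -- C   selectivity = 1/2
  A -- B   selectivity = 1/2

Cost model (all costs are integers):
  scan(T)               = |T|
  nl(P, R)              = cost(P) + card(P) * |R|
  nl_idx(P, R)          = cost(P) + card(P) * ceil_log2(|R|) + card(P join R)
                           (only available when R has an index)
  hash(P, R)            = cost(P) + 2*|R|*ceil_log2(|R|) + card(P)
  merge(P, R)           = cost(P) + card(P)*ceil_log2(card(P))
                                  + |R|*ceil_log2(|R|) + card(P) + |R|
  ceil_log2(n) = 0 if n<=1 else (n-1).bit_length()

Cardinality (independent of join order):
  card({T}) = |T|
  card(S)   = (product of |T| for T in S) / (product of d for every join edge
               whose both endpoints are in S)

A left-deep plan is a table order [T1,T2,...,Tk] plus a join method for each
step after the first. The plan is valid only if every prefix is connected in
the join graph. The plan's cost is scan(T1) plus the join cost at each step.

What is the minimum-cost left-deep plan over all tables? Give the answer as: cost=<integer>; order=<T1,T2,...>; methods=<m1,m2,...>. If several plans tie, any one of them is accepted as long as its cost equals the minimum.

cost=162300; order=E,A,D,C,B; methods=nl_idx,merge,hash,hash

Selinger DP (subsets sized 1..n):
  {A}: scan cost=200, card=200
  {D}: scan cost=300, card=300
  {E}: scan cost=20, card=20
  {C}: scan cost=60, card=60
  {B}: scan cost=100, card=100
  {AD}: card=5000; try (A,hash)→3800, (D,merge)→5000, (A,merge)→5100, (D,hash)→5800, (A,nl_idx)→7700, (D,nl)→60200 …(+1); best=3800 via (A,hash)
  {AE}: card=200; try (A,nl_idx)→380, (E,hash)→600, (E,nl_idx)→1400, (A,merge)→1940, (E,merge)→2120, (A,hash)→3240 …(+2); best=380 via (A,nl_idx)
  {AC}: card=6000; try (C,hash)→1120, (A,merge)→2280, (C,merge)→2420, (A,hash)→3320, (A,nl_idx)→6540, (C,nl_idx)→7400 …(+2); best=1120 via (C,hash)
  {AB}: card=10000; try (B,hash)→1800, (A,merge)→2700, (B,merge)→2800, (A,hash)→3400, (A,nl_idx)→10900, (B,nl_idx)→11600 …(+2); best=1800 via (B,hash)
  {ADE}: card=5000; try (D,merge)→5180, (D,hash)→5980, (E,hash)→9000, (E,nl_idx)→33800, (D,nl)→60380, (E,merge)→73920 …(+1); best=5180 via (D,merge)
  {ACD}: card=150000; try (C,hash)→9520, (D,hash)→12520, (C,merge)→74220, (D,merge)→88120, (C,nl_idx)→183800, (C,nl)→303800 …(+1); best=9520 via (C,hash)
  {ABD}: card=250000; try (B,hash)→10200, (D,hash)→17200, (B,merge)→74600, (D,merge)→154800, (B,nl_idx)→288800, (B,nl)→503800 …(+1); best=10200 via (B,hash)
  {ACE}: card=6000; try (C,hash)→1300, (C,merge)→2600, (E,hash)→7320, (C,nl_idx)→7580, (C,nl)→12380, (E,nl_idx)→37120 …(+2); best=1300 via (C,hash)
  {ABE}: card=10000; try (B,hash)→1980, (B,merge)→2980, (B,nl_idx)→11780, (E,hash)→12000, (B,nl)→20380, (E,nl_idx)→61800 …(+2); best=1980 via (B,hash)
  {ABC}: card=300000; try (B,hash)→8520, (C,hash)→12520, (B,merge)→85920, (C,merge)→152220, (B,nl_idx)→343120, (C,nl_idx)→361800 …(+2); best=8520 via (B,hash)
  {ACDE}: card=150000; try (C,hash)→10900, (D,hash)→12700, (C,merge)→75600, (D,merge)→88300, (E,hash)→159720, (C,nl_idx)→185180 …(+5); best=10900 via (C,hash)
  {ABDE}: card=250000; try (B,hash)→11580, (D,hash)→17380, (B,merge)→75980, (D,merge)→154980, (E,hash)→260400, (B,nl_idx)→290180 …(+5); best=11580 via (B,hash)
  {ABCD}: card=7500000; try (B,hash)→160920, (C,hash)→260920, (D,hash)→313920, (B,merge)→2860320, (C,merge)→4760620, (D,merge)→6011520 …(+5); best=160920 via (B,hash)
  {ABCE}: card=300000; try (B,hash)→8700, (C,hash)→12700, (B,merge)→86100, (C,merge)→152400, (E,hash)→308720, (B,nl_idx)→343300 …(+6); best=8700 via (B,hash)
  {ABCDE}: card=7500000; try (B,hash)→162300, (C,hash)→262300, (D,hash)→314100, (B,merge)→2861700, (C,merge)→4762000, (D,merge)→6011700 …(+9); best=162300 via (B,hash)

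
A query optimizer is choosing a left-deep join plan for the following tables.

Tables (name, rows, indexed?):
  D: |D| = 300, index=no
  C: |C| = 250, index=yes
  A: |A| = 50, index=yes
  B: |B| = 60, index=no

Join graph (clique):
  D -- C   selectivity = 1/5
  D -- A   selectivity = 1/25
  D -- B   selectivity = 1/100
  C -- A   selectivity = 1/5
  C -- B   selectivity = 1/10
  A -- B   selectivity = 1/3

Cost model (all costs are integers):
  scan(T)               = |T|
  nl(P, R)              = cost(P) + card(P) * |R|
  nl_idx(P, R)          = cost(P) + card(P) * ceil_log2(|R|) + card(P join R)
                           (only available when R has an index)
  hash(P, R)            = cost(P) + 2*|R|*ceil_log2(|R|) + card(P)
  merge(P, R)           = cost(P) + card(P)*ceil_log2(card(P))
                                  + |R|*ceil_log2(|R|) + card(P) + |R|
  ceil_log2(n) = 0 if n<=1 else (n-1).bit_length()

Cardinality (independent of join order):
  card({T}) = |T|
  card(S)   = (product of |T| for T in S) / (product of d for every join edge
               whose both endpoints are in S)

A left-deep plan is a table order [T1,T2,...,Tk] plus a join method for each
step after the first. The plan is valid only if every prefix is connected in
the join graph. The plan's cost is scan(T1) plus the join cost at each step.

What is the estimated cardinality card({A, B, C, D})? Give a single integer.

Tables in S: A(50), B(60), C(250), D(300)
Edges inside S: D-C(d=5), D-A(d=25), D-B(d=100), C-A(d=5), C-B(d=10), A-B(d=3)
numerator = 50 * 60 * 250 * 300 = 225000000
denominator = 5 * 25 * 100 * 5 * 10 * 3 = 1875000
card(S) = 225000000 / 1875000 = 120

120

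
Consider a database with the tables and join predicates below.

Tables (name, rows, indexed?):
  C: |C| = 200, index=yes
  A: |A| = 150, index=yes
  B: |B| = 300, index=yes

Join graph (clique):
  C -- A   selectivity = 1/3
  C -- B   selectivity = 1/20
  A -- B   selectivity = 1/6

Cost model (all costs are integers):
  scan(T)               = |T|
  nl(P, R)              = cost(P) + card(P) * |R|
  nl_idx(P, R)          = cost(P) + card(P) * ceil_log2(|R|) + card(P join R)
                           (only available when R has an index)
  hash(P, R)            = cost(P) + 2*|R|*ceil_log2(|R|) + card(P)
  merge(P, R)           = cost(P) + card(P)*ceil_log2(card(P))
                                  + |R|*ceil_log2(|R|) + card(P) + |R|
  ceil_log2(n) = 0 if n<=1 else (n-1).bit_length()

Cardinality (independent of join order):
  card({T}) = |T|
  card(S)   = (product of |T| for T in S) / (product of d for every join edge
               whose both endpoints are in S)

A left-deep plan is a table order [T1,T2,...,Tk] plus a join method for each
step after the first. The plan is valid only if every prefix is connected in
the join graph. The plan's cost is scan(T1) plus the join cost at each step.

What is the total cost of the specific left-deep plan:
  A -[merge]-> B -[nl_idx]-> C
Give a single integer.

step 1: scan A: cost=150, card=150
step 2: join B via merge
    card(P join B) = 150*300/(6) = 7500
    cost = 150 + 150*8 + 300*9 + 150 + 300 = 4500
step 3: join C via nl_idx
    card(P join C) = 7500*200/(3*20) = 25000
    cost = 4500 + 7500*8 + 25000 = 89500

89500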